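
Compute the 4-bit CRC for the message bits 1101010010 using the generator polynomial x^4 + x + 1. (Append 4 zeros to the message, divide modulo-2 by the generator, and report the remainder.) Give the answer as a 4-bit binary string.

Append 4 zeros: 11010100100000. Divide by 10011 (XOR where the leading bit is 1):
  pos 0: 11010 XOR 10011 = 01001
  pos 1: 10011 XOR 10011 = 00000
  pos 8: 10000 XOR 10011 = 00011
Remainder (last 4 bits) = 0110. This is the CRC / FCS.

0110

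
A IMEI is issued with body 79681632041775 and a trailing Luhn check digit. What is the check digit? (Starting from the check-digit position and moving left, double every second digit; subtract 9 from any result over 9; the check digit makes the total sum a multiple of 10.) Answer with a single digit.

8

Partial digits right→left: 5 7 7 1 4 0 2 3 6 1 8 6 9 7
Double every second digit counting from the check-digit position (so the 1st, 3rd, 5th, ... of the partial from the right).
  doubled (with −9 where >9): 1 5 8 4 3 7 9 → sum 37
  kept as-is: 7 1 0 3 1 6 7 → sum 25
Total = 37 + 25 = 62.
Check digit = (10 − (62 mod 10)) mod 10 = 8.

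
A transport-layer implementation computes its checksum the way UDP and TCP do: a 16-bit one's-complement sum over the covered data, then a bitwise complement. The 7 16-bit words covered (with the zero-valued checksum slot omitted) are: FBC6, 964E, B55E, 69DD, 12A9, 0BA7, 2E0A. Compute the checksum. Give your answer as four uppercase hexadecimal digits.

One's-complement addition (fold any carry out of bit 15 back into bit 0):
  0xFBC6 + 0x964E = 0x19214 → wrap carry → 0x9215
  0x9215 + 0xB55E = 0x14773 → wrap carry → 0x4774
  0x4774 + 0x69DD = 0x0B151
  0xB151 + 0x12A9 = 0x0C3FA
  0xC3FA + 0x0BA7 = 0x0CFA1
  0xCFA1 + 0x2E0A = 0x0FDAB
One's-complement sum = 0xFDAB.
Checksum = ~0xFDAB & 0xFFFF = 0x0254.

0254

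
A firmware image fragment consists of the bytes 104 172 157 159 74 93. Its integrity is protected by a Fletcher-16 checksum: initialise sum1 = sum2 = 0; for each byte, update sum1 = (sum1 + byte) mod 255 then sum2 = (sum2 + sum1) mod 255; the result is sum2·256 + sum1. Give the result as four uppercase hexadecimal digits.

19F9

Running sums (mod 255):
  after byte 0 (104): sum1=104, sum2=104
  after byte 1 (172): sum1=21, sum2=125
  after byte 2 (157): sum1=178, sum2=48
  after byte 3 (159): sum1=82, sum2=130
  after byte 4 (74): sum1=156, sum2=31
  after byte 5 (93): sum1=249, sum2=25
Checksum = sum2·256 + sum1 = 25·256 + 249 = 6649 = 0x19F9.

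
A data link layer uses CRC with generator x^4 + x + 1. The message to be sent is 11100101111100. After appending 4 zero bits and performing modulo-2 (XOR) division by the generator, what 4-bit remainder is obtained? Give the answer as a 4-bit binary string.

0111

Append 4 zeros: 111001011111000000. Divide by 10011 (XOR where the leading bit is 1):
  pos 0: 11100 XOR 10011 = 01111
  pos 1: 11111 XOR 10011 = 01100
  pos 2: 11000 XOR 10011 = 01011
  pos 3: 10111 XOR 10011 = 00100
  pos 5: 10011 XOR 10011 = 00000
  pos 10: 11000 XOR 10011 = 01011
  pos 11: 10110 XOR 10011 = 00101
  pos 13: 10100 XOR 10011 = 00111
Remainder (last 4 bits) = 0111. This is the CRC / FCS.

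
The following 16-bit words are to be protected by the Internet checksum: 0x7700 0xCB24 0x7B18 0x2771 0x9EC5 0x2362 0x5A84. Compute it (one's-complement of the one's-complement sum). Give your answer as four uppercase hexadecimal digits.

FEA4

One's-complement addition (fold any carry out of bit 15 back into bit 0):
  0x7700 + 0xCB24 = 0x14224 → wrap carry → 0x4225
  0x4225 + 0x7B18 = 0x0BD3D
  0xBD3D + 0x2771 = 0x0E4AE
  0xE4AE + 0x9EC5 = 0x18373 → wrap carry → 0x8374
  0x8374 + 0x2362 = 0x0A6D6
  0xA6D6 + 0x5A84 = 0x1015A → wrap carry → 0x015B
One's-complement sum = 0x015B.
Checksum = ~0x015B & 0xFFFF = 0xFEA4.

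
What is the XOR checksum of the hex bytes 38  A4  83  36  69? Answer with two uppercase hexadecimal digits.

XOR the bytes together:
  start with 0x38
  0x38 ⊕ 0xA4 = 0x9C
  0x9C ⊕ 0x83 = 0x1F
  0x1F ⊕ 0x36 = 0x29
  0x29 ⊕ 0x69 = 0x40

40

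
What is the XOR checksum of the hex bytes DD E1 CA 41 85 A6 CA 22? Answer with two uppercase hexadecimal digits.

XOR the bytes together:
  start with 0xDD
  0xDD ⊕ 0xE1 = 0x3C
  0x3C ⊕ 0xCA = 0xF6
  0xF6 ⊕ 0x41 = 0xB7
  0xB7 ⊕ 0x85 = 0x32
  0x32 ⊕ 0xA6 = 0x94
  0x94 ⊕ 0xCA = 0x5E
  0x5E ⊕ 0x22 = 0x7C

7C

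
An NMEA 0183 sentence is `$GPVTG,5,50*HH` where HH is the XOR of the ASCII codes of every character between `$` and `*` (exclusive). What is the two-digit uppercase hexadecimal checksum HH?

62

XOR the ASCII codes of the payload characters:
  'G' = 0x47 → acc = 0x47
  'P' = 0x50 → acc = 0x17
  'V' = 0x56 → acc = 0x41
  'T' = 0x54 → acc = 0x15
  'G' = 0x47 → acc = 0x52
  ',' = 0x2C → acc = 0x7E
  '5' = 0x35 → acc = 0x4B
  ',' = 0x2C → acc = 0x67
  '5' = 0x35 → acc = 0x52
  '0' = 0x30 → acc = 0x62
Checksum = 0x62.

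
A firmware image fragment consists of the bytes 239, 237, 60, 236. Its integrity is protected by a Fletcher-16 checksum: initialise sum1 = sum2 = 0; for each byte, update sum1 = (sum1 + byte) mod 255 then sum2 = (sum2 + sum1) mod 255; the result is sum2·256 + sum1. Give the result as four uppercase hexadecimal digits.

EE07

Running sums (mod 255):
  after byte 0 (239): sum1=239, sum2=239
  after byte 1 (237): sum1=221, sum2=205
  after byte 2 (60): sum1=26, sum2=231
  after byte 3 (236): sum1=7, sum2=238
Checksum = sum2·256 + sum1 = 238·256 + 7 = 60935 = 0xEE07.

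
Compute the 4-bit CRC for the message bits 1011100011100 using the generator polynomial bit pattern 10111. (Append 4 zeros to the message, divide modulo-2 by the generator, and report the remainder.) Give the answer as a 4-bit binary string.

1000

Append 4 zeros: 10111000111000000. Divide by 10111 (XOR where the leading bit is 1):
  pos 0: 10111 XOR 10111 = 00000
  pos 8: 11100 XOR 10111 = 01011
  pos 9: 10110 XOR 10111 = 00001
Remainder (last 4 bits) = 1000. This is the CRC / FCS.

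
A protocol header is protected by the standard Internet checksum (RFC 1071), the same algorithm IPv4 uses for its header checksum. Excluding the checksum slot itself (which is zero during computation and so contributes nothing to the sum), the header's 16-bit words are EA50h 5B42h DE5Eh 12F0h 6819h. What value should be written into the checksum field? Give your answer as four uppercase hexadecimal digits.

One's-complement addition (fold any carry out of bit 15 back into bit 0):
  0xEA50 + 0x5B42 = 0x14592 → wrap carry → 0x4593
  0x4593 + 0xDE5E = 0x123F1 → wrap carry → 0x23F2
  0x23F2 + 0x12F0 = 0x036E2
  0x36E2 + 0x6819 = 0x09EFB
One's-complement sum = 0x9EFB.
Checksum = ~0x9EFB & 0xFFFF = 0x6104.

6104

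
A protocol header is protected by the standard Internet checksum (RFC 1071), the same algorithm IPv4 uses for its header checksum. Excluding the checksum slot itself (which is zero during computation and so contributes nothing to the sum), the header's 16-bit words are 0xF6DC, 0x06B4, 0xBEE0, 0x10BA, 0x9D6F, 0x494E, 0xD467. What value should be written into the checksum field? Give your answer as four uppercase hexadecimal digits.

77AE

One's-complement addition (fold any carry out of bit 15 back into bit 0):
  0xF6DC + 0x06B4 = 0x0FD90
  0xFD90 + 0xBEE0 = 0x1BC70 → wrap carry → 0xBC71
  0xBC71 + 0x10BA = 0x0CD2B
  0xCD2B + 0x9D6F = 0x16A9A → wrap carry → 0x6A9B
  0x6A9B + 0x494E = 0x0B3E9
  0xB3E9 + 0xD467 = 0x18850 → wrap carry → 0x8851
One's-complement sum = 0x8851.
Checksum = ~0x8851 & 0xFFFF = 0x77AE.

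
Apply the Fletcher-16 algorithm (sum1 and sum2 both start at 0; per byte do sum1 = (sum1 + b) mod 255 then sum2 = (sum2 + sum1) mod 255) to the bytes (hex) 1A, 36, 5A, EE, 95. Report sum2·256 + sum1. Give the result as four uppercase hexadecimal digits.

DD2F

Running sums (mod 255):
  after byte 0 (1A): sum1=26, sum2=26
  after byte 1 (36): sum1=80, sum2=106
  after byte 2 (5A): sum1=170, sum2=21
  after byte 3 (EE): sum1=153, sum2=174
  after byte 4 (95): sum1=47, sum2=221
Checksum = sum2·256 + sum1 = 221·256 + 47 = 56623 = 0xDD2F.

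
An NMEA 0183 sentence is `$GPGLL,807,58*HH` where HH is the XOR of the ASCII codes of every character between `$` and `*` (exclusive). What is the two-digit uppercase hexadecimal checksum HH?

62

XOR the ASCII codes of the payload characters:
  'G' = 0x47 → acc = 0x47
  'P' = 0x50 → acc = 0x17
  'G' = 0x47 → acc = 0x50
  'L' = 0x4C → acc = 0x1C
  'L' = 0x4C → acc = 0x50
  ',' = 0x2C → acc = 0x7C
  '8' = 0x38 → acc = 0x44
  '0' = 0x30 → acc = 0x74
  '7' = 0x37 → acc = 0x43
  ',' = 0x2C → acc = 0x6F
  '5' = 0x35 → acc = 0x5A
  '8' = 0x38 → acc = 0x62
Checksum = 0x62.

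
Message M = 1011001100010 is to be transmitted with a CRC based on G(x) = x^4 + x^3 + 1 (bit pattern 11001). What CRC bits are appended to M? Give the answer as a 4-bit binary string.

1100

Append 4 zeros: 10110011000100000. Divide by 11001 (XOR where the leading bit is 1):
  pos 0: 10110 XOR 11001 = 01111
  pos 1: 11110 XOR 11001 = 00111
  pos 3: 11111 XOR 11001 = 00110
  pos 5: 11000 XOR 11001 = 00001
  pos 9: 10100 XOR 11001 = 01101
  pos 10: 11010 XOR 11001 = 00011
Remainder (last 4 bits) = 1100. This is the CRC / FCS.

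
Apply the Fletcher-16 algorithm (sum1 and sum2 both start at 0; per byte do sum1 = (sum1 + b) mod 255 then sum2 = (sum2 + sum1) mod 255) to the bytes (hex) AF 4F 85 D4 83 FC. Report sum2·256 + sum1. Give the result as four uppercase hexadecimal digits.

Running sums (mod 255):
  after byte 0 (AF): sum1=175, sum2=175
  after byte 1 (4F): sum1=254, sum2=174
  after byte 2 (85): sum1=132, sum2=51
  after byte 3 (D4): sum1=89, sum2=140
  after byte 4 (83): sum1=220, sum2=105
  after byte 5 (FC): sum1=217, sum2=67
Checksum = sum2·256 + sum1 = 67·256 + 217 = 17369 = 0x43D9.

43D9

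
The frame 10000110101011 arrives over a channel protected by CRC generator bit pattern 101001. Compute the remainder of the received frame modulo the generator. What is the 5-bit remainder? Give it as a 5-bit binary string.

00000

Modulo-2 division of 10000110101011 by 101001:
  pos 0: 100001 XOR 101001 = 001000
  pos 2: 100010 XOR 101001 = 001011
  pos 4: 101110 XOR 101001 = 000111
  pos 7: 111101 XOR 101001 = 010100
  pos 8: 101001 XOR 101001 = 000000
Remainder = 00000 (zero — the frame passes the CRC check).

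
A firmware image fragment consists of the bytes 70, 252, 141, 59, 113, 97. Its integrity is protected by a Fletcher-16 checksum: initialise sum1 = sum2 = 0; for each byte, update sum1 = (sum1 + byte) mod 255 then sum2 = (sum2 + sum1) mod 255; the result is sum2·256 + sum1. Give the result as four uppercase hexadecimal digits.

Running sums (mod 255):
  after byte 0 (70): sum1=70, sum2=70
  after byte 1 (252): sum1=67, sum2=137
  after byte 2 (141): sum1=208, sum2=90
  after byte 3 (59): sum1=12, sum2=102
  after byte 4 (113): sum1=125, sum2=227
  after byte 5 (97): sum1=222, sum2=194
Checksum = sum2·256 + sum1 = 194·256 + 222 = 49886 = 0xC2DE.

C2DE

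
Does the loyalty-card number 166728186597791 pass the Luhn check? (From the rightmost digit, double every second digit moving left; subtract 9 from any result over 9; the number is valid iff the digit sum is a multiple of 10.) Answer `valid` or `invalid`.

From the right, keep odd positions and double even positions (subtract 9 from any doubled value over 9):
  doubled (positions 2,4,...): 9 5 1 7 7 5 3 → sum 37
  kept (positions 1,3,...): 1 7 9 6 1 2 6 1 → sum 33
Total = 70.
70 mod 10 = 0, so the number is valid.

valid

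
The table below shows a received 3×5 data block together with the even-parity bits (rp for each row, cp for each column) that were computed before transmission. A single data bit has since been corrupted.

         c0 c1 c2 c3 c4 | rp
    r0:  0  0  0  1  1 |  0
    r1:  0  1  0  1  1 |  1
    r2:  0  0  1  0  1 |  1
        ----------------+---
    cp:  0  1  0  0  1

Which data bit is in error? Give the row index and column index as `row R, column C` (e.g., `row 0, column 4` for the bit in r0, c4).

row 2, column 2

Recompute each row's even parity and compare to rp:
  r0: data parity 0, sent rp 0 → ok
  r1: data parity 1, sent rp 1 → ok
  r2: data parity 0, sent rp 1 → mismatch
Recompute each column's even parity and compare to cp:
  c0: data parity 0, sent cp 0 → ok
  c1: data parity 1, sent cp 1 → ok
  c2: data parity 1, sent cp 0 → mismatch
  c3: data parity 0, sent cp 0 → ok
  c4: data parity 1, sent cp 1 → ok
Exactly one row (r2) and one column (c2) fail → the flipped bit is at their intersection.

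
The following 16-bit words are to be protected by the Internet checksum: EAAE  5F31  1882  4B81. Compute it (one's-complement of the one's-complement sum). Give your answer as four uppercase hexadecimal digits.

One's-complement addition (fold any carry out of bit 15 back into bit 0):
  0xEAAE + 0x5F31 = 0x149DF → wrap carry → 0x49E0
  0x49E0 + 0x1882 = 0x06262
  0x6262 + 0x4B81 = 0x0ADE3
One's-complement sum = 0xADE3.
Checksum = ~0xADE3 & 0xFFFF = 0x521C.

521C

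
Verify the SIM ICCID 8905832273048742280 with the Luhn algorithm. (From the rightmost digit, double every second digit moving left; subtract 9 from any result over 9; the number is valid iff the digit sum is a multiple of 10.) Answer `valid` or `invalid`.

From the right, keep odd positions and double even positions (subtract 9 from any doubled value over 9):
  doubled (positions 2,4,...): 7 4 5 8 6 4 6 1 9 → sum 50
  kept (positions 1,3,...): 0 2 4 8 0 7 2 8 0 8 → sum 39
Total = 89.
89 mod 10 = 9, so the number is invalid.

invalid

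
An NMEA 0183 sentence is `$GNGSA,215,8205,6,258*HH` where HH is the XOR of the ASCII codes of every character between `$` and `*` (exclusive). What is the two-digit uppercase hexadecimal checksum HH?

6C

XOR the ASCII codes of the payload characters:
  'G' = 0x47 → acc = 0x47
  'N' = 0x4E → acc = 0x09
  'G' = 0x47 → acc = 0x4E
  'S' = 0x53 → acc = 0x1D
  'A' = 0x41 → acc = 0x5C
  ',' = 0x2C → acc = 0x70
  '2' = 0x32 → acc = 0x42
  '1' = 0x31 → acc = 0x73
  '5' = 0x35 → acc = 0x46
  ',' = 0x2C → acc = 0x6A
  '8' = 0x38 → acc = 0x52
  '2' = 0x32 → acc = 0x60
  '0' = 0x30 → acc = 0x50
  '5' = 0x35 → acc = 0x65
  ',' = 0x2C → acc = 0x49
  '6' = 0x36 → acc = 0x7F
  ',' = 0x2C → acc = 0x53
  '2' = 0x32 → acc = 0x61
  '5' = 0x35 → acc = 0x54
  '8' = 0x38 → acc = 0x6C
Checksum = 0x6C.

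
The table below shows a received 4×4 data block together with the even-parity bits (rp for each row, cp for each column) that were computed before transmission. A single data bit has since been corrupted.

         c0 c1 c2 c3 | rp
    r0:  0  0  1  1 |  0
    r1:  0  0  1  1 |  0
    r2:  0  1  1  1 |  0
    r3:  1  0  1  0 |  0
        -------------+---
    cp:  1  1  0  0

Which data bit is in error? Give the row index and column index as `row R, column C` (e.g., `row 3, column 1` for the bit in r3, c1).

row 2, column 3

Recompute each row's even parity and compare to rp:
  r0: data parity 0, sent rp 0 → ok
  r1: data parity 0, sent rp 0 → ok
  r2: data parity 1, sent rp 0 → mismatch
  r3: data parity 0, sent rp 0 → ok
Recompute each column's even parity and compare to cp:
  c0: data parity 1, sent cp 1 → ok
  c1: data parity 1, sent cp 1 → ok
  c2: data parity 0, sent cp 0 → ok
  c3: data parity 1, sent cp 0 → mismatch
Exactly one row (r2) and one column (c3) fail → the flipped bit is at their intersection.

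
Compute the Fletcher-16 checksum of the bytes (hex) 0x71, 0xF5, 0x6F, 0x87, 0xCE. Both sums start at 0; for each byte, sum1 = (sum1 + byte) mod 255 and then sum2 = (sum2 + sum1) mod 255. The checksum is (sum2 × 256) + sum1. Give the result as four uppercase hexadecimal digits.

3B2D

Running sums (mod 255):
  after byte 0 (0x71): sum1=113, sum2=113
  after byte 1 (0xF5): sum1=103, sum2=216
  after byte 2 (0x6F): sum1=214, sum2=175
  after byte 3 (0x87): sum1=94, sum2=14
  after byte 4 (0xCE): sum1=45, sum2=59
Checksum = sum2·256 + sum1 = 59·256 + 45 = 15149 = 0x3B2D.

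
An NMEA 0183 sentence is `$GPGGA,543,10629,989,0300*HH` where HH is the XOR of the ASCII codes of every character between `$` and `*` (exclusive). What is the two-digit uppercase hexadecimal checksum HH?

XOR the ASCII codes of the payload characters:
  'G' = 0x47 → acc = 0x47
  'P' = 0x50 → acc = 0x17
  'G' = 0x47 → acc = 0x50
  'G' = 0x47 → acc = 0x17
  'A' = 0x41 → acc = 0x56
  ',' = 0x2C → acc = 0x7A
  '5' = 0x35 → acc = 0x4F
  '4' = 0x34 → acc = 0x7B
  '3' = 0x33 → acc = 0x48
  ',' = 0x2C → acc = 0x64
  '1' = 0x31 → acc = 0x55
  '0' = 0x30 → acc = 0x65
  '6' = 0x36 → acc = 0x53
  '2' = 0x32 → acc = 0x61
  '9' = 0x39 → acc = 0x58
  ',' = 0x2C → acc = 0x74
  '9' = 0x39 → acc = 0x4D
  '8' = 0x38 → acc = 0x75
  '9' = 0x39 → acc = 0x4C
  ',' = 0x2C → acc = 0x60
  '0' = 0x30 → acc = 0x50
  '3' = 0x33 → acc = 0x63
  '0' = 0x30 → acc = 0x53
  '0' = 0x30 → acc = 0x63
Checksum = 0x63.

63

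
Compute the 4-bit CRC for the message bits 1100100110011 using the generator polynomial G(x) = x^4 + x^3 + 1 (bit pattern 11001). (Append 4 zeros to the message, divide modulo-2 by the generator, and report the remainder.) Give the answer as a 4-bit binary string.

Append 4 zeros: 11001001100110000. Divide by 11001 (XOR where the leading bit is 1):
  pos 0: 11001 XOR 11001 = 00000
  pos 7: 11001 XOR 11001 = 00000
  pos 12: 10000 XOR 11001 = 01001
Remainder (last 4 bits) = 1001. This is the CRC / FCS.

1001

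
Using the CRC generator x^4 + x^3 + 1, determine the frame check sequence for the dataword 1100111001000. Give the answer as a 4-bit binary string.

Append 4 zeros: 11001110010000000. Divide by 11001 (XOR where the leading bit is 1):
  pos 0: 11001 XOR 11001 = 00000
  pos 5: 11001 XOR 11001 = 00000
Remainder (last 4 bits) = 0000. This is the CRC / FCS.

0000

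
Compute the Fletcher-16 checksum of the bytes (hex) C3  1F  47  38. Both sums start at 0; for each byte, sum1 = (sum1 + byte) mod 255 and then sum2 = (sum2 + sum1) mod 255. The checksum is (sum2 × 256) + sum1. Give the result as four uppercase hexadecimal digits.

Running sums (mod 255):
  after byte 0 (C3): sum1=195, sum2=195
  after byte 1 (1F): sum1=226, sum2=166
  after byte 2 (47): sum1=42, sum2=208
  after byte 3 (38): sum1=98, sum2=51
Checksum = sum2·256 + sum1 = 51·256 + 98 = 13154 = 0x3362.

3362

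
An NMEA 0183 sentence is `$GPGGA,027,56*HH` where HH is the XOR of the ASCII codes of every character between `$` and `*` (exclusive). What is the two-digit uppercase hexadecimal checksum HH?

XOR the ASCII codes of the payload characters:
  'G' = 0x47 → acc = 0x47
  'P' = 0x50 → acc = 0x17
  'G' = 0x47 → acc = 0x50
  'G' = 0x47 → acc = 0x17
  'A' = 0x41 → acc = 0x56
  ',' = 0x2C → acc = 0x7A
  '0' = 0x30 → acc = 0x4A
  '2' = 0x32 → acc = 0x78
  '7' = 0x37 → acc = 0x4F
  ',' = 0x2C → acc = 0x63
  '5' = 0x35 → acc = 0x56
  '6' = 0x36 → acc = 0x60
Checksum = 0x60.

60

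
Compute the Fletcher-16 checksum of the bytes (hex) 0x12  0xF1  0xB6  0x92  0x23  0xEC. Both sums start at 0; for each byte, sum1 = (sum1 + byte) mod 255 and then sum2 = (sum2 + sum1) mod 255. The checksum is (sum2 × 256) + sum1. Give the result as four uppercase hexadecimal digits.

EB5D

Running sums (mod 255):
  after byte 0 (0x12): sum1=18, sum2=18
  after byte 1 (0xF1): sum1=4, sum2=22
  after byte 2 (0xB6): sum1=186, sum2=208
  after byte 3 (0x92): sum1=77, sum2=30
  after byte 4 (0x23): sum1=112, sum2=142
  after byte 5 (0xEC): sum1=93, sum2=235
Checksum = sum2·256 + sum1 = 235·256 + 93 = 60253 = 0xEB5D.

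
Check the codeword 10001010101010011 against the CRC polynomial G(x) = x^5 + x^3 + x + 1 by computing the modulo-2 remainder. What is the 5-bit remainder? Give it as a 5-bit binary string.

Modulo-2 division of 10001010101010011 by 101011:
  pos 0: 100010 XOR 101011 = 001001
  pos 2: 100110 XOR 101011 = 001101
  pos 4: 110110 XOR 101011 = 011101
  pos 5: 111011 XOR 101011 = 010000
  pos 6: 100000 XOR 101011 = 001011
  pos 8: 101110 XOR 101011 = 000101
  pos 11: 101011 XOR 101011 = 000000
Remainder = 00000 (zero — the frame passes the CRC check).

00000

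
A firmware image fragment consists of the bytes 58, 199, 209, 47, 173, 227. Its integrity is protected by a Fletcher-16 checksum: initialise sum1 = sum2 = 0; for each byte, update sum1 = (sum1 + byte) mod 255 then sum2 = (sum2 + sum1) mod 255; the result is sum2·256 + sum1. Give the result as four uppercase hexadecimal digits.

Running sums (mod 255):
  after byte 0 (58): sum1=58, sum2=58
  after byte 1 (199): sum1=2, sum2=60
  after byte 2 (209): sum1=211, sum2=16
  after byte 3 (47): sum1=3, sum2=19
  after byte 4 (173): sum1=176, sum2=195
  after byte 5 (227): sum1=148, sum2=88
Checksum = sum2·256 + sum1 = 88·256 + 148 = 22676 = 0x5894.

5894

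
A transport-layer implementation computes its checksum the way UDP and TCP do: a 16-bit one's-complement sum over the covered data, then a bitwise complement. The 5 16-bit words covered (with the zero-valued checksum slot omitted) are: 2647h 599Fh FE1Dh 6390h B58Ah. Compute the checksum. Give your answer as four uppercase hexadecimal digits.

68E0

One's-complement addition (fold any carry out of bit 15 back into bit 0):
  0x2647 + 0x599F = 0x07FE6
  0x7FE6 + 0xFE1D = 0x17E03 → wrap carry → 0x7E04
  0x7E04 + 0x6390 = 0x0E194
  0xE194 + 0xB58A = 0x1971E → wrap carry → 0x971F
One's-complement sum = 0x971F.
Checksum = ~0x971F & 0xFFFF = 0x68E0.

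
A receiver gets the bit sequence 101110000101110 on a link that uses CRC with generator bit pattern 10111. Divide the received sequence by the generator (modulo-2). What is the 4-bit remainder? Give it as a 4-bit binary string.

0000

Modulo-2 division of 101110000101110 by 10111:
  pos 0: 10111 XOR 10111 = 00000
  pos 9: 10111 XOR 10111 = 00000
Remainder = 0000 (zero — the frame passes the CRC check).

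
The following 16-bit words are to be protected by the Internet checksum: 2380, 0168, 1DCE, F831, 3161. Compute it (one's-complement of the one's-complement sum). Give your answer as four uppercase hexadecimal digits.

One's-complement addition (fold any carry out of bit 15 back into bit 0):
  0x2380 + 0x0168 = 0x024E8
  0x24E8 + 0x1DCE = 0x042B6
  0x42B6 + 0xF831 = 0x13AE7 → wrap carry → 0x3AE8
  0x3AE8 + 0x3161 = 0x06C49
One's-complement sum = 0x6C49.
Checksum = ~0x6C49 & 0xFFFF = 0x93B6.

93B6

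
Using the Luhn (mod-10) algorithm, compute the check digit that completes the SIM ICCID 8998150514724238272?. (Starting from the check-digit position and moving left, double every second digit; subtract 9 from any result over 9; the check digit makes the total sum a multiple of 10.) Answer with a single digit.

Partial digits right→left: 2 7 2 8 3 2 4 2 7 4 1 5 0 5 1 8 9 9 8
Double every second digit counting from the check-digit position (so the 1st, 3rd, 5th, ... of the partial from the right).
  doubled (with −9 where >9): 4 4 6 8 5 2 0 2 9 7 → sum 47
  kept as-is: 7 8 2 2 4 5 5 8 9 → sum 50
Total = 47 + 50 = 97.
Check digit = (10 − (97 mod 10)) mod 10 = 3.

3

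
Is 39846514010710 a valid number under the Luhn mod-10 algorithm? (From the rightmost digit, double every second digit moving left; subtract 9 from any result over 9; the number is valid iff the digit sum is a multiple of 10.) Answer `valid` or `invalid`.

valid

From the right, keep odd positions and double even positions (subtract 9 from any doubled value over 9):
  doubled (positions 2,4,...): 2 0 0 2 3 7 6 → sum 20
  kept (positions 1,3,...): 0 7 1 4 5 4 9 → sum 30
Total = 50.
50 mod 10 = 0, so the number is valid.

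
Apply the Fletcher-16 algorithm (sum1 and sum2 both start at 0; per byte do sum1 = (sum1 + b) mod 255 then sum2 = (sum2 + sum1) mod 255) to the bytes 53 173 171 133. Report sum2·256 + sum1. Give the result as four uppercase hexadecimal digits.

BA14

Running sums (mod 255):
  after byte 0 (53): sum1=53, sum2=53
  after byte 1 (173): sum1=226, sum2=24
  after byte 2 (171): sum1=142, sum2=166
  after byte 3 (133): sum1=20, sum2=186
Checksum = sum2·256 + sum1 = 186·256 + 20 = 47636 = 0xBA14.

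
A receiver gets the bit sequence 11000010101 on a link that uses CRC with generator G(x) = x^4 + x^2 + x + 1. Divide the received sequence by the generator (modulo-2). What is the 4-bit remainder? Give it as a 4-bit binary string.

Modulo-2 division of 11000010101 by 10111:
  pos 0: 11000 XOR 10111 = 01111
  pos 1: 11110 XOR 10111 = 01001
  pos 2: 10011 XOR 10111 = 00100
  pos 4: 10001 XOR 10111 = 00110
  pos 6: 11001 XOR 10111 = 01110
Remainder = 1110 (nonzero — an error is detected).

1110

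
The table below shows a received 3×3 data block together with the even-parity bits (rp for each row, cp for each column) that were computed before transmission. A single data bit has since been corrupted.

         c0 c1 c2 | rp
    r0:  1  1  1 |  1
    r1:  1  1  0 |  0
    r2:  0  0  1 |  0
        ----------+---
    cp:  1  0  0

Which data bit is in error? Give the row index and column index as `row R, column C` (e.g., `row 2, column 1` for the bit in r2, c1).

Recompute each row's even parity and compare to rp:
  r0: data parity 1, sent rp 1 → ok
  r1: data parity 0, sent rp 0 → ok
  r2: data parity 1, sent rp 0 → mismatch
Recompute each column's even parity and compare to cp:
  c0: data parity 0, sent cp 1 → mismatch
  c1: data parity 0, sent cp 0 → ok
  c2: data parity 0, sent cp 0 → ok
Exactly one row (r2) and one column (c0) fail → the flipped bit is at their intersection.

row 2, column 0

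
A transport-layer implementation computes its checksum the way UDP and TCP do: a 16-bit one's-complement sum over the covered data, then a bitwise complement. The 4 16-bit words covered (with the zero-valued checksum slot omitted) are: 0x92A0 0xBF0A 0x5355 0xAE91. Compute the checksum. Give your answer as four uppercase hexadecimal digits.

One's-complement addition (fold any carry out of bit 15 back into bit 0):
  0x92A0 + 0xBF0A = 0x151AA → wrap carry → 0x51AB
  0x51AB + 0x5355 = 0x0A500
  0xA500 + 0xAE91 = 0x15391 → wrap carry → 0x5392
One's-complement sum = 0x5392.
Checksum = ~0x5392 & 0xFFFF = 0xAC6D.

AC6D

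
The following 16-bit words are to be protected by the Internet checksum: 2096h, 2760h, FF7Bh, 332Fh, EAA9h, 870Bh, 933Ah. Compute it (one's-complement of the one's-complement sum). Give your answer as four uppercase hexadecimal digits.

806E

One's-complement addition (fold any carry out of bit 15 back into bit 0):
  0x2096 + 0x2760 = 0x047F6
  0x47F6 + 0xFF7B = 0x14771 → wrap carry → 0x4772
  0x4772 + 0x332F = 0x07AA1
  0x7AA1 + 0xEAA9 = 0x1654A → wrap carry → 0x654B
  0x654B + 0x870B = 0x0EC56
  0xEC56 + 0x933A = 0x17F90 → wrap carry → 0x7F91
One's-complement sum = 0x7F91.
Checksum = ~0x7F91 & 0xFFFF = 0x806E.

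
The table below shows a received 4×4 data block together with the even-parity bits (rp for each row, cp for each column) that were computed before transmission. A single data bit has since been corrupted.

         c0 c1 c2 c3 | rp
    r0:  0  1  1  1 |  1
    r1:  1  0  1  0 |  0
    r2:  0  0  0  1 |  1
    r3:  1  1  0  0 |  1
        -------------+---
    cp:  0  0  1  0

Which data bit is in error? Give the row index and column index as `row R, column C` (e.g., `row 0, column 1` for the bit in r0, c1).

row 3, column 2

Recompute each row's even parity and compare to rp:
  r0: data parity 1, sent rp 1 → ok
  r1: data parity 0, sent rp 0 → ok
  r2: data parity 1, sent rp 1 → ok
  r3: data parity 0, sent rp 1 → mismatch
Recompute each column's even parity and compare to cp:
  c0: data parity 0, sent cp 0 → ok
  c1: data parity 0, sent cp 0 → ok
  c2: data parity 0, sent cp 1 → mismatch
  c3: data parity 0, sent cp 0 → ok
Exactly one row (r3) and one column (c2) fail → the flipped bit is at their intersection.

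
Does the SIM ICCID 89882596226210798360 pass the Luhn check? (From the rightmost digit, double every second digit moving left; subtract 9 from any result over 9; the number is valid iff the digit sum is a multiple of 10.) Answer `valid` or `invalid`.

From the right, keep odd positions and double even positions (subtract 9 from any doubled value over 9):
  doubled (positions 2,4,...): 3 7 5 2 3 4 9 4 7 7 → sum 51
  kept (positions 1,3,...): 0 3 9 0 2 2 6 5 8 9 → sum 44
Total = 95.
95 mod 10 = 5, so the number is invalid.

invalid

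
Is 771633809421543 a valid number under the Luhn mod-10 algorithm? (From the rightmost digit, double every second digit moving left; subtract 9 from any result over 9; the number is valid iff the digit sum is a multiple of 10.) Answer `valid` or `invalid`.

From the right, keep odd positions and double even positions (subtract 9 from any doubled value over 9):
  doubled (positions 2,4,...): 8 2 8 0 6 3 5 → sum 32
  kept (positions 1,3,...): 3 5 2 9 8 3 1 7 → sum 38
Total = 70.
70 mod 10 = 0, so the number is valid.

valid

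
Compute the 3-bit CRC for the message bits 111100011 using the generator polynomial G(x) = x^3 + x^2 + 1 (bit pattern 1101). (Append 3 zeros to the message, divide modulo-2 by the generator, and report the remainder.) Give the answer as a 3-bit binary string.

110

Append 3 zeros: 111100011000. Divide by 1101 (XOR where the leading bit is 1):
  pos 0: 1111 XOR 1101 = 0010
  pos 2: 1000 XOR 1101 = 0101
  pos 3: 1010 XOR 1101 = 0111
  pos 4: 1111 XOR 1101 = 0010
  pos 6: 1010 XOR 1101 = 0111
  pos 7: 1110 XOR 1101 = 0011
Remainder (last 3 bits) = 110. This is the CRC / FCS.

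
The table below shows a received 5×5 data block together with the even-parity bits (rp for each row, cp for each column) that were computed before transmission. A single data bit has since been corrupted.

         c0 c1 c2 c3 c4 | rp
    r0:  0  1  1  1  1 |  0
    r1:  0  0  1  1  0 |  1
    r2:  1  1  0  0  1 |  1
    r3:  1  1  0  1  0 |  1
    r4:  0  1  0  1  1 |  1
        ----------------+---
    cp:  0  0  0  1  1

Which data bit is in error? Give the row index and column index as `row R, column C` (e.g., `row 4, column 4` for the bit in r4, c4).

row 1, column 3

Recompute each row's even parity and compare to rp:
  r0: data parity 0, sent rp 0 → ok
  r1: data parity 0, sent rp 1 → mismatch
  r2: data parity 1, sent rp 1 → ok
  r3: data parity 1, sent rp 1 → ok
  r4: data parity 1, sent rp 1 → ok
Recompute each column's even parity and compare to cp:
  c0: data parity 0, sent cp 0 → ok
  c1: data parity 0, sent cp 0 → ok
  c2: data parity 0, sent cp 0 → ok
  c3: data parity 0, sent cp 1 → mismatch
  c4: data parity 1, sent cp 1 → ok
Exactly one row (r1) and one column (c3) fail → the flipped bit is at their intersection.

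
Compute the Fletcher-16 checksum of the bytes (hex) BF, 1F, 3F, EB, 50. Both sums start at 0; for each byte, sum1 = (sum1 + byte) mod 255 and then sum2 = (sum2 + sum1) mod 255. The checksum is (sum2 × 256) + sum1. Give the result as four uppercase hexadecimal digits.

Running sums (mod 255):
  after byte 0 (BF): sum1=191, sum2=191
  after byte 1 (1F): sum1=222, sum2=158
  after byte 2 (3F): sum1=30, sum2=188
  after byte 3 (EB): sum1=10, sum2=198
  after byte 4 (50): sum1=90, sum2=33
Checksum = sum2·256 + sum1 = 33·256 + 90 = 8538 = 0x215A.

215A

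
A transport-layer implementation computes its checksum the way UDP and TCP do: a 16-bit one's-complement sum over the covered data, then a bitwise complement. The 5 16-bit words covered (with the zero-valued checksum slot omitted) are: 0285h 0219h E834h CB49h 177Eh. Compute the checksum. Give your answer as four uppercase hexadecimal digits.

3065

One's-complement addition (fold any carry out of bit 15 back into bit 0):
  0x0285 + 0x0219 = 0x0049E
  0x049E + 0xE834 = 0x0ECD2
  0xECD2 + 0xCB49 = 0x1B81B → wrap carry → 0xB81C
  0xB81C + 0x177E = 0x0CF9A
One's-complement sum = 0xCF9A.
Checksum = ~0xCF9A & 0xFFFF = 0x3065.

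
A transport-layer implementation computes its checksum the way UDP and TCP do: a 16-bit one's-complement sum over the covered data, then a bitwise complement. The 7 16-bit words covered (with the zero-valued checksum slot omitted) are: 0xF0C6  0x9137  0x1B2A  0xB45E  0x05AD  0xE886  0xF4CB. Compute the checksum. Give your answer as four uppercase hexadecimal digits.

CB78

One's-complement addition (fold any carry out of bit 15 back into bit 0):
  0xF0C6 + 0x9137 = 0x181FD → wrap carry → 0x81FE
  0x81FE + 0x1B2A = 0x09D28
  0x9D28 + 0xB45E = 0x15186 → wrap carry → 0x5187
  0x5187 + 0x05AD = 0x05734
  0x5734 + 0xE886 = 0x13FBA → wrap carry → 0x3FBB
  0x3FBB + 0xF4CB = 0x13486 → wrap carry → 0x3487
One's-complement sum = 0x3487.
Checksum = ~0x3487 & 0xFFFF = 0xCB78.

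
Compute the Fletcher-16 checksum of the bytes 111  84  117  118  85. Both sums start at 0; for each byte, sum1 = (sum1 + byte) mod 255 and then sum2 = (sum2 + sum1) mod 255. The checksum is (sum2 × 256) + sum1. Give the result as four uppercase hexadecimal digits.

Running sums (mod 255):
  after byte 0 (111): sum1=111, sum2=111
  after byte 1 (84): sum1=195, sum2=51
  after byte 2 (117): sum1=57, sum2=108
  after byte 3 (118): sum1=175, sum2=28
  after byte 4 (85): sum1=5, sum2=33
Checksum = sum2·256 + sum1 = 33·256 + 5 = 8453 = 0x2105.

2105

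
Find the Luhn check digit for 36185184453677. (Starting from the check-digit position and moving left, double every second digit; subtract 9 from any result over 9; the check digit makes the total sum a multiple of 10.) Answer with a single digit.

0

Partial digits right→left: 7 7 6 3 5 4 4 8 1 5 8 1 6 3
Double every second digit counting from the check-digit position (so the 1st, 3rd, 5th, ... of the partial from the right).
  doubled (with −9 where >9): 5 3 1 8 2 7 3 → sum 29
  kept as-is: 7 3 4 8 5 1 3 → sum 31
Total = 29 + 31 = 60.
Check digit = (10 − (60 mod 10)) mod 10 = 0.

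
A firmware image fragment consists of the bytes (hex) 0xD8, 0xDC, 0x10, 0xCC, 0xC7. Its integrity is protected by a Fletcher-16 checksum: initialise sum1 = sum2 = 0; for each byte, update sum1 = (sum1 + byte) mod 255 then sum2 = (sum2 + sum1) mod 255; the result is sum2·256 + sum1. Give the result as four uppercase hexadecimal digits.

415A

Running sums (mod 255):
  after byte 0 (0xD8): sum1=216, sum2=216
  after byte 1 (0xDC): sum1=181, sum2=142
  after byte 2 (0x10): sum1=197, sum2=84
  after byte 3 (0xCC): sum1=146, sum2=230
  after byte 4 (0xC7): sum1=90, sum2=65
Checksum = sum2·256 + sum1 = 65·256 + 90 = 16730 = 0x415A.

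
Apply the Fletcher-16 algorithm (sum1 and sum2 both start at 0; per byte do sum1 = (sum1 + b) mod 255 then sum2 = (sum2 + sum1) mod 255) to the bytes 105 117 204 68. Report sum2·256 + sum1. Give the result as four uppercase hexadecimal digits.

Running sums (mod 255):
  after byte 0 (105): sum1=105, sum2=105
  after byte 1 (117): sum1=222, sum2=72
  after byte 2 (204): sum1=171, sum2=243
  after byte 3 (68): sum1=239, sum2=227
Checksum = sum2·256 + sum1 = 227·256 + 239 = 58351 = 0xE3EF.

E3EF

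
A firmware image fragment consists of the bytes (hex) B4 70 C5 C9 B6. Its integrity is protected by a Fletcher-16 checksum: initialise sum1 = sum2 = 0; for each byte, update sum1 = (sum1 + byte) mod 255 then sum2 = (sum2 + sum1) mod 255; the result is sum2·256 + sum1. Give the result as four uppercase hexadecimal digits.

E46B

Running sums (mod 255):
  after byte 0 (B4): sum1=180, sum2=180
  after byte 1 (70): sum1=37, sum2=217
  after byte 2 (C5): sum1=234, sum2=196
  after byte 3 (C9): sum1=180, sum2=121
  after byte 4 (B6): sum1=107, sum2=228
Checksum = sum2·256 + sum1 = 228·256 + 107 = 58475 = 0xE46B.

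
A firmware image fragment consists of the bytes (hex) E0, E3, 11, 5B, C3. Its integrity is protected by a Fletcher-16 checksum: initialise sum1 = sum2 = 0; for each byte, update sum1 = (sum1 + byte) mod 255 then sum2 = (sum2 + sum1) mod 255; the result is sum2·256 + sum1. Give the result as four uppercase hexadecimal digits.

Running sums (mod 255):
  after byte 0 (E0): sum1=224, sum2=224
  after byte 1 (E3): sum1=196, sum2=165
  after byte 2 (11): sum1=213, sum2=123
  after byte 3 (5B): sum1=49, sum2=172
  after byte 4 (C3): sum1=244, sum2=161
Checksum = sum2·256 + sum1 = 161·256 + 244 = 41460 = 0xA1F4.

A1F4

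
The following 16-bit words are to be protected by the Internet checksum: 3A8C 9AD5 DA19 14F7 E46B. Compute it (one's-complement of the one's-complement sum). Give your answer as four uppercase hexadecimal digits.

One's-complement addition (fold any carry out of bit 15 back into bit 0):
  0x3A8C + 0x9AD5 = 0x0D561
  0xD561 + 0xDA19 = 0x1AF7A → wrap carry → 0xAF7B
  0xAF7B + 0x14F7 = 0x0C472
  0xC472 + 0xE46B = 0x1A8DD → wrap carry → 0xA8DE
One's-complement sum = 0xA8DE.
Checksum = ~0xA8DE & 0xFFFF = 0x5721.

5721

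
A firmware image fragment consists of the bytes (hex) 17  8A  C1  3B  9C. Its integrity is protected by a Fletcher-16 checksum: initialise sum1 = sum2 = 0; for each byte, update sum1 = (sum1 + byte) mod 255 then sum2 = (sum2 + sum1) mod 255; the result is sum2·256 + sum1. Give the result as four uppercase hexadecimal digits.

Running sums (mod 255):
  after byte 0 (17): sum1=23, sum2=23
  after byte 1 (8A): sum1=161, sum2=184
  after byte 2 (C1): sum1=99, sum2=28
  after byte 3 (3B): sum1=158, sum2=186
  after byte 4 (9C): sum1=59, sum2=245
Checksum = sum2·256 + sum1 = 245·256 + 59 = 62779 = 0xF53B.

F53B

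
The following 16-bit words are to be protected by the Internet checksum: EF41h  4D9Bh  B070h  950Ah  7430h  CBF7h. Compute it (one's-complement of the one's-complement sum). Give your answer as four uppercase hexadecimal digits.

3D7F

One's-complement addition (fold any carry out of bit 15 back into bit 0):
  0xEF41 + 0x4D9B = 0x13CDC → wrap carry → 0x3CDD
  0x3CDD + 0xB070 = 0x0ED4D
  0xED4D + 0x950A = 0x18257 → wrap carry → 0x8258
  0x8258 + 0x7430 = 0x0F688
  0xF688 + 0xCBF7 = 0x1C27F → wrap carry → 0xC280
One's-complement sum = 0xC280.
Checksum = ~0xC280 & 0xFFFF = 0x3D7F.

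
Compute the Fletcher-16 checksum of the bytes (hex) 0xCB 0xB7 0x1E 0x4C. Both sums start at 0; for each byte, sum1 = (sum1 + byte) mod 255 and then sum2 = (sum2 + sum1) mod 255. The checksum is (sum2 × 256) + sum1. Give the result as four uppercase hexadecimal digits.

Running sums (mod 255):
  after byte 0 (0xCB): sum1=203, sum2=203
  after byte 1 (0xB7): sum1=131, sum2=79
  after byte 2 (0x1E): sum1=161, sum2=240
  after byte 3 (0x4C): sum1=237, sum2=222
Checksum = sum2·256 + sum1 = 222·256 + 237 = 57069 = 0xDEED.

DEED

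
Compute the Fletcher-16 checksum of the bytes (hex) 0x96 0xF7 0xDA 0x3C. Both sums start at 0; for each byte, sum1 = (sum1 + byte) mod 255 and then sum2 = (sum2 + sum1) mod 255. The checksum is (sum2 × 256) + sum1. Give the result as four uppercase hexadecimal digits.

34A5

Running sums (mod 255):
  after byte 0 (0x96): sum1=150, sum2=150
  after byte 1 (0xF7): sum1=142, sum2=37
  after byte 2 (0xDA): sum1=105, sum2=142
  after byte 3 (0x3C): sum1=165, sum2=52
Checksum = sum2·256 + sum1 = 52·256 + 165 = 13477 = 0x34A5.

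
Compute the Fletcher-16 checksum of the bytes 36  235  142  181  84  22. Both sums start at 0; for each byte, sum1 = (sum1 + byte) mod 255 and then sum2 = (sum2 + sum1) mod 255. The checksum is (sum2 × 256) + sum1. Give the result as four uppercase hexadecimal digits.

Running sums (mod 255):
  after byte 0 (36): sum1=36, sum2=36
  after byte 1 (235): sum1=16, sum2=52
  after byte 2 (142): sum1=158, sum2=210
  after byte 3 (181): sum1=84, sum2=39
  after byte 4 (84): sum1=168, sum2=207
  after byte 5 (22): sum1=190, sum2=142
Checksum = sum2·256 + sum1 = 142·256 + 190 = 36542 = 0x8EBE.

8EBE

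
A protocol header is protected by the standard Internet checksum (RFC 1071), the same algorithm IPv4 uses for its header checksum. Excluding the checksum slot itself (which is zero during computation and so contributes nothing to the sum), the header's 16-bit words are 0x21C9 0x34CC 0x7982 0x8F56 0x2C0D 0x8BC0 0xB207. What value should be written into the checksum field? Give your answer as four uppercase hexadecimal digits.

36BC

One's-complement addition (fold any carry out of bit 15 back into bit 0):
  0x21C9 + 0x34CC = 0x05695
  0x5695 + 0x7982 = 0x0D017
  0xD017 + 0x8F56 = 0x15F6D → wrap carry → 0x5F6E
  0x5F6E + 0x2C0D = 0x08B7B
  0x8B7B + 0x8BC0 = 0x1173B → wrap carry → 0x173C
  0x173C + 0xB207 = 0x0C943
One's-complement sum = 0xC943.
Checksum = ~0xC943 & 0xFFFF = 0x36BC.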